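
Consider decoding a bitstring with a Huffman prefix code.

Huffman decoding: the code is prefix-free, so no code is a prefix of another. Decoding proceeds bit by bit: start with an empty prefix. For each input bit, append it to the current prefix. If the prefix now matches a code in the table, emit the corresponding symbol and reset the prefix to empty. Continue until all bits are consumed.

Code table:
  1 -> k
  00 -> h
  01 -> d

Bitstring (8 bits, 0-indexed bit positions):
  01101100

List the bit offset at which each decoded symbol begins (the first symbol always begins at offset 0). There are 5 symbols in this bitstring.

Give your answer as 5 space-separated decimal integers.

Answer: 0 2 3 5 6

Derivation:
Bit 0: prefix='0' (no match yet)
Bit 1: prefix='01' -> emit 'd', reset
Bit 2: prefix='1' -> emit 'k', reset
Bit 3: prefix='0' (no match yet)
Bit 4: prefix='01' -> emit 'd', reset
Bit 5: prefix='1' -> emit 'k', reset
Bit 6: prefix='0' (no match yet)
Bit 7: prefix='00' -> emit 'h', reset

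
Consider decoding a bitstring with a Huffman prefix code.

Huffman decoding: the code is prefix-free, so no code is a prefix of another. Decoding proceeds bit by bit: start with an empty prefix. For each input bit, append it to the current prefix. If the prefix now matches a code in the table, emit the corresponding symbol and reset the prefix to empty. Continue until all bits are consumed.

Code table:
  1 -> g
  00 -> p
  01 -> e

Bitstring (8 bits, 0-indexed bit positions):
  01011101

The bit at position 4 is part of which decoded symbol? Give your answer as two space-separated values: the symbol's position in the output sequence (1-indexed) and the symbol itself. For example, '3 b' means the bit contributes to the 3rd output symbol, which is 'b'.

Bit 0: prefix='0' (no match yet)
Bit 1: prefix='01' -> emit 'e', reset
Bit 2: prefix='0' (no match yet)
Bit 3: prefix='01' -> emit 'e', reset
Bit 4: prefix='1' -> emit 'g', reset
Bit 5: prefix='1' -> emit 'g', reset
Bit 6: prefix='0' (no match yet)
Bit 7: prefix='01' -> emit 'e', reset

Answer: 3 g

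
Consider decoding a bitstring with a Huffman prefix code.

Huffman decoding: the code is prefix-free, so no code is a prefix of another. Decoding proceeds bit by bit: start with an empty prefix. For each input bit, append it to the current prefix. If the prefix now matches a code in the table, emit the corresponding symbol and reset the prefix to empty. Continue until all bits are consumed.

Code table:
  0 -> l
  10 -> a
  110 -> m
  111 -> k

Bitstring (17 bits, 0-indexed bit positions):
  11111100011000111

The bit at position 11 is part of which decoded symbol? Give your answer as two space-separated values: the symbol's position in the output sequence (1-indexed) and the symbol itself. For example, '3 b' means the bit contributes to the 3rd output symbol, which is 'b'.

Bit 0: prefix='1' (no match yet)
Bit 1: prefix='11' (no match yet)
Bit 2: prefix='111' -> emit 'k', reset
Bit 3: prefix='1' (no match yet)
Bit 4: prefix='11' (no match yet)
Bit 5: prefix='111' -> emit 'k', reset
Bit 6: prefix='0' -> emit 'l', reset
Bit 7: prefix='0' -> emit 'l', reset
Bit 8: prefix='0' -> emit 'l', reset
Bit 9: prefix='1' (no match yet)
Bit 10: prefix='11' (no match yet)
Bit 11: prefix='110' -> emit 'm', reset
Bit 12: prefix='0' -> emit 'l', reset
Bit 13: prefix='0' -> emit 'l', reset
Bit 14: prefix='1' (no match yet)
Bit 15: prefix='11' (no match yet)

Answer: 6 m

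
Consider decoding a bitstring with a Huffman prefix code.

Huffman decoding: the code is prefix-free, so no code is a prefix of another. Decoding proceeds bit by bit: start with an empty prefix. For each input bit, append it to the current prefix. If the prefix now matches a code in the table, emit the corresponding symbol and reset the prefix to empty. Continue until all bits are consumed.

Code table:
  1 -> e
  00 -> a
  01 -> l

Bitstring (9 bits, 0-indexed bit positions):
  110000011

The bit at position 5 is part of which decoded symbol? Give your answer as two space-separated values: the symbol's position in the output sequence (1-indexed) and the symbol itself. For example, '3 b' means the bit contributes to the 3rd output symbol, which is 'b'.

Answer: 4 a

Derivation:
Bit 0: prefix='1' -> emit 'e', reset
Bit 1: prefix='1' -> emit 'e', reset
Bit 2: prefix='0' (no match yet)
Bit 3: prefix='00' -> emit 'a', reset
Bit 4: prefix='0' (no match yet)
Bit 5: prefix='00' -> emit 'a', reset
Bit 6: prefix='0' (no match yet)
Bit 7: prefix='01' -> emit 'l', reset
Bit 8: prefix='1' -> emit 'e', reset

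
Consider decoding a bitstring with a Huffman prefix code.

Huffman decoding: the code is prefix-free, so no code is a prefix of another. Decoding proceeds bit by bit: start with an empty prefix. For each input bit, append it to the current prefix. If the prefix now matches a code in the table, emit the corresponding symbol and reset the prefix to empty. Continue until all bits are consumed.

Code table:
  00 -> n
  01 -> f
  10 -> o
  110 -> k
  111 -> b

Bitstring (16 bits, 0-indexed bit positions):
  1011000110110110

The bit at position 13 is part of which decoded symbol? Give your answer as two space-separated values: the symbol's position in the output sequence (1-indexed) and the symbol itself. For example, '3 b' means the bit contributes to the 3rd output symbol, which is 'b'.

Answer: 6 k

Derivation:
Bit 0: prefix='1' (no match yet)
Bit 1: prefix='10' -> emit 'o', reset
Bit 2: prefix='1' (no match yet)
Bit 3: prefix='11' (no match yet)
Bit 4: prefix='110' -> emit 'k', reset
Bit 5: prefix='0' (no match yet)
Bit 6: prefix='00' -> emit 'n', reset
Bit 7: prefix='1' (no match yet)
Bit 8: prefix='11' (no match yet)
Bit 9: prefix='110' -> emit 'k', reset
Bit 10: prefix='1' (no match yet)
Bit 11: prefix='11' (no match yet)
Bit 12: prefix='110' -> emit 'k', reset
Bit 13: prefix='1' (no match yet)
Bit 14: prefix='11' (no match yet)
Bit 15: prefix='110' -> emit 'k', reset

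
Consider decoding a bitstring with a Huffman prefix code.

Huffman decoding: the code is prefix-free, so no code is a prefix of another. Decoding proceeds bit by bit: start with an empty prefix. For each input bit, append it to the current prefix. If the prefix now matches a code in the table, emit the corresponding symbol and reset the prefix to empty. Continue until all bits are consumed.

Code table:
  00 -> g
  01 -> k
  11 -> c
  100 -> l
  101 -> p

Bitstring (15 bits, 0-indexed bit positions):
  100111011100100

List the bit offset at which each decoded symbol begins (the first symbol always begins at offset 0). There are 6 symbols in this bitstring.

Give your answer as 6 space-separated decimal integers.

Bit 0: prefix='1' (no match yet)
Bit 1: prefix='10' (no match yet)
Bit 2: prefix='100' -> emit 'l', reset
Bit 3: prefix='1' (no match yet)
Bit 4: prefix='11' -> emit 'c', reset
Bit 5: prefix='1' (no match yet)
Bit 6: prefix='10' (no match yet)
Bit 7: prefix='101' -> emit 'p', reset
Bit 8: prefix='1' (no match yet)
Bit 9: prefix='11' -> emit 'c', reset
Bit 10: prefix='0' (no match yet)
Bit 11: prefix='00' -> emit 'g', reset
Bit 12: prefix='1' (no match yet)
Bit 13: prefix='10' (no match yet)
Bit 14: prefix='100' -> emit 'l', reset

Answer: 0 3 5 8 10 12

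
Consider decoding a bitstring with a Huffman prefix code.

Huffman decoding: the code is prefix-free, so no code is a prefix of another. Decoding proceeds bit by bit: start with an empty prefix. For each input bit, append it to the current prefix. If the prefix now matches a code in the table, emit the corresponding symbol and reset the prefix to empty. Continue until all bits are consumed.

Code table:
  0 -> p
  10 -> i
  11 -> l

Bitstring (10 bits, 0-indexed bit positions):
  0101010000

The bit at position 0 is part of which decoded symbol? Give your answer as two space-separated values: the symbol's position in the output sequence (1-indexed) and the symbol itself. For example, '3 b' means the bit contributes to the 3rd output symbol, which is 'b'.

Bit 0: prefix='0' -> emit 'p', reset
Bit 1: prefix='1' (no match yet)
Bit 2: prefix='10' -> emit 'i', reset
Bit 3: prefix='1' (no match yet)
Bit 4: prefix='10' -> emit 'i', reset

Answer: 1 p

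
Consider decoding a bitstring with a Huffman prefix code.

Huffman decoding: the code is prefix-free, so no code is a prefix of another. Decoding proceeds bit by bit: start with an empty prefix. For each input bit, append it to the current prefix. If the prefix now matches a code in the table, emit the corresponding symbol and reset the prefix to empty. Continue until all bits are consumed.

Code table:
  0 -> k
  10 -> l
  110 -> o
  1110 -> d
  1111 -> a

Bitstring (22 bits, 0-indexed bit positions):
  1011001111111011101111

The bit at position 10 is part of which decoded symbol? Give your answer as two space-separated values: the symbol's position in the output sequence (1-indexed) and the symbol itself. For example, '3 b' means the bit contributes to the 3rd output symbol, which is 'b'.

Answer: 5 d

Derivation:
Bit 0: prefix='1' (no match yet)
Bit 1: prefix='10' -> emit 'l', reset
Bit 2: prefix='1' (no match yet)
Bit 3: prefix='11' (no match yet)
Bit 4: prefix='110' -> emit 'o', reset
Bit 5: prefix='0' -> emit 'k', reset
Bit 6: prefix='1' (no match yet)
Bit 7: prefix='11' (no match yet)
Bit 8: prefix='111' (no match yet)
Bit 9: prefix='1111' -> emit 'a', reset
Bit 10: prefix='1' (no match yet)
Bit 11: prefix='11' (no match yet)
Bit 12: prefix='111' (no match yet)
Bit 13: prefix='1110' -> emit 'd', reset
Bit 14: prefix='1' (no match yet)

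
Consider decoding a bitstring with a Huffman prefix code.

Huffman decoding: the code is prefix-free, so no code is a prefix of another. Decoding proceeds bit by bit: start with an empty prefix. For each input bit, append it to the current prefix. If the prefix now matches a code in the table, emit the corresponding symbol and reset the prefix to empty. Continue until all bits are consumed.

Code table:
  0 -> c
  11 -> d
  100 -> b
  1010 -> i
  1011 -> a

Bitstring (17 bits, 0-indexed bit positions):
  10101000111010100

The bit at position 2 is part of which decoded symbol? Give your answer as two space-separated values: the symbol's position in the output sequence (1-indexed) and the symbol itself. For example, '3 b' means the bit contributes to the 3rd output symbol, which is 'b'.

Answer: 1 i

Derivation:
Bit 0: prefix='1' (no match yet)
Bit 1: prefix='10' (no match yet)
Bit 2: prefix='101' (no match yet)
Bit 3: prefix='1010' -> emit 'i', reset
Bit 4: prefix='1' (no match yet)
Bit 5: prefix='10' (no match yet)
Bit 6: prefix='100' -> emit 'b', reset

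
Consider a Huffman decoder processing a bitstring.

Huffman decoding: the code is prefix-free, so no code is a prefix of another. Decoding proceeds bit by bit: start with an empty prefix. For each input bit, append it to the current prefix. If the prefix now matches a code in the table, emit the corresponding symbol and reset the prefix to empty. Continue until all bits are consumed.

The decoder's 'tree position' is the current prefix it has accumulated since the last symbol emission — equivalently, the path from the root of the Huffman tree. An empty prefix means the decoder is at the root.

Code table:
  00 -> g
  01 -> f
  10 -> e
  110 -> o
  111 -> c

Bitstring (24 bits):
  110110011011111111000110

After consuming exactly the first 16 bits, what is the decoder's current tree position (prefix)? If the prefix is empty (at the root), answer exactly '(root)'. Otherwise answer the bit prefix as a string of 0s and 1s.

Bit 0: prefix='1' (no match yet)
Bit 1: prefix='11' (no match yet)
Bit 2: prefix='110' -> emit 'o', reset
Bit 3: prefix='1' (no match yet)
Bit 4: prefix='11' (no match yet)
Bit 5: prefix='110' -> emit 'o', reset
Bit 6: prefix='0' (no match yet)
Bit 7: prefix='01' -> emit 'f', reset
Bit 8: prefix='1' (no match yet)
Bit 9: prefix='10' -> emit 'e', reset
Bit 10: prefix='1' (no match yet)
Bit 11: prefix='11' (no match yet)
Bit 12: prefix='111' -> emit 'c', reset
Bit 13: prefix='1' (no match yet)
Bit 14: prefix='11' (no match yet)
Bit 15: prefix='111' -> emit 'c', reset

Answer: (root)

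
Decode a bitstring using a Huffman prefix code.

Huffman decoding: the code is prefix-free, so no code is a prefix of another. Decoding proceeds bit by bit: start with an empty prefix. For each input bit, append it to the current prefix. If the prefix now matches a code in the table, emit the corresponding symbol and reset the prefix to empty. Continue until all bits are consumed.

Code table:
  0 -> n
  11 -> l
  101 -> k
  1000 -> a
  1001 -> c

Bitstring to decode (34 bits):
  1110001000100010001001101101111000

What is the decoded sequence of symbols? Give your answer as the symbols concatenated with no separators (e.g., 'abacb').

Bit 0: prefix='1' (no match yet)
Bit 1: prefix='11' -> emit 'l', reset
Bit 2: prefix='1' (no match yet)
Bit 3: prefix='10' (no match yet)
Bit 4: prefix='100' (no match yet)
Bit 5: prefix='1000' -> emit 'a', reset
Bit 6: prefix='1' (no match yet)
Bit 7: prefix='10' (no match yet)
Bit 8: prefix='100' (no match yet)
Bit 9: prefix='1000' -> emit 'a', reset
Bit 10: prefix='1' (no match yet)
Bit 11: prefix='10' (no match yet)
Bit 12: prefix='100' (no match yet)
Bit 13: prefix='1000' -> emit 'a', reset
Bit 14: prefix='1' (no match yet)
Bit 15: prefix='10' (no match yet)
Bit 16: prefix='100' (no match yet)
Bit 17: prefix='1000' -> emit 'a', reset
Bit 18: prefix='1' (no match yet)
Bit 19: prefix='10' (no match yet)
Bit 20: prefix='100' (no match yet)
Bit 21: prefix='1001' -> emit 'c', reset
Bit 22: prefix='1' (no match yet)
Bit 23: prefix='10' (no match yet)
Bit 24: prefix='101' -> emit 'k', reset
Bit 25: prefix='1' (no match yet)
Bit 26: prefix='10' (no match yet)
Bit 27: prefix='101' -> emit 'k', reset
Bit 28: prefix='1' (no match yet)
Bit 29: prefix='11' -> emit 'l', reset
Bit 30: prefix='1' (no match yet)
Bit 31: prefix='10' (no match yet)
Bit 32: prefix='100' (no match yet)
Bit 33: prefix='1000' -> emit 'a', reset

Answer: laaaackkla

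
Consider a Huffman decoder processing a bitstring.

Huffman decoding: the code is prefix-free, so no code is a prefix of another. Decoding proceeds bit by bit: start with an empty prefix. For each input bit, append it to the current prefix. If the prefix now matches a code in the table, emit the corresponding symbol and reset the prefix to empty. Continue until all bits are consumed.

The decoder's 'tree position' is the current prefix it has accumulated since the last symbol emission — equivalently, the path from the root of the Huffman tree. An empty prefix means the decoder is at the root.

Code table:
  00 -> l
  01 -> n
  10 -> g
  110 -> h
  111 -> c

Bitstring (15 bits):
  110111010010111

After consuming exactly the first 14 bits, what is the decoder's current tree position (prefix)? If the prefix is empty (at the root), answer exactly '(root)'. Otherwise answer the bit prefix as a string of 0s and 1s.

Bit 0: prefix='1' (no match yet)
Bit 1: prefix='11' (no match yet)
Bit 2: prefix='110' -> emit 'h', reset
Bit 3: prefix='1' (no match yet)
Bit 4: prefix='11' (no match yet)
Bit 5: prefix='111' -> emit 'c', reset
Bit 6: prefix='0' (no match yet)
Bit 7: prefix='01' -> emit 'n', reset
Bit 8: prefix='0' (no match yet)
Bit 9: prefix='00' -> emit 'l', reset
Bit 10: prefix='1' (no match yet)
Bit 11: prefix='10' -> emit 'g', reset
Bit 12: prefix='1' (no match yet)
Bit 13: prefix='11' (no match yet)

Answer: 11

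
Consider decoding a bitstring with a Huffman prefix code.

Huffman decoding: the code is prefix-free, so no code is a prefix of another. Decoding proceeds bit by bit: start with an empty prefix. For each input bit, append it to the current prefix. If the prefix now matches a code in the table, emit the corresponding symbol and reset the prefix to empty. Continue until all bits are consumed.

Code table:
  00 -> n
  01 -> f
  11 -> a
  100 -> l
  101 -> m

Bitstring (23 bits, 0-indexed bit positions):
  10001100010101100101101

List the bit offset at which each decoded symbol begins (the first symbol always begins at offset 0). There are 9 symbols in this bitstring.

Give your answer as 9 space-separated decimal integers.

Answer: 0 3 5 8 10 12 14 17 20

Derivation:
Bit 0: prefix='1' (no match yet)
Bit 1: prefix='10' (no match yet)
Bit 2: prefix='100' -> emit 'l', reset
Bit 3: prefix='0' (no match yet)
Bit 4: prefix='01' -> emit 'f', reset
Bit 5: prefix='1' (no match yet)
Bit 6: prefix='10' (no match yet)
Bit 7: prefix='100' -> emit 'l', reset
Bit 8: prefix='0' (no match yet)
Bit 9: prefix='01' -> emit 'f', reset
Bit 10: prefix='0' (no match yet)
Bit 11: prefix='01' -> emit 'f', reset
Bit 12: prefix='0' (no match yet)
Bit 13: prefix='01' -> emit 'f', reset
Bit 14: prefix='1' (no match yet)
Bit 15: prefix='10' (no match yet)
Bit 16: prefix='100' -> emit 'l', reset
Bit 17: prefix='1' (no match yet)
Bit 18: prefix='10' (no match yet)
Bit 19: prefix='101' -> emit 'm', reset
Bit 20: prefix='1' (no match yet)
Bit 21: prefix='10' (no match yet)
Bit 22: prefix='101' -> emit 'm', reset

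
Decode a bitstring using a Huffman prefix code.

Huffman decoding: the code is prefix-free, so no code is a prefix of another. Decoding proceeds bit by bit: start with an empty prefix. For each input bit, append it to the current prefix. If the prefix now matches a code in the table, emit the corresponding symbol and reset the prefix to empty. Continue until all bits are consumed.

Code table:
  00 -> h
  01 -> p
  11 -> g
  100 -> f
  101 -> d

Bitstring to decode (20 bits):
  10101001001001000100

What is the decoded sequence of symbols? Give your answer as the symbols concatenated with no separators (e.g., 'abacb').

Answer: dphfffph

Derivation:
Bit 0: prefix='1' (no match yet)
Bit 1: prefix='10' (no match yet)
Bit 2: prefix='101' -> emit 'd', reset
Bit 3: prefix='0' (no match yet)
Bit 4: prefix='01' -> emit 'p', reset
Bit 5: prefix='0' (no match yet)
Bit 6: prefix='00' -> emit 'h', reset
Bit 7: prefix='1' (no match yet)
Bit 8: prefix='10' (no match yet)
Bit 9: prefix='100' -> emit 'f', reset
Bit 10: prefix='1' (no match yet)
Bit 11: prefix='10' (no match yet)
Bit 12: prefix='100' -> emit 'f', reset
Bit 13: prefix='1' (no match yet)
Bit 14: prefix='10' (no match yet)
Bit 15: prefix='100' -> emit 'f', reset
Bit 16: prefix='0' (no match yet)
Bit 17: prefix='01' -> emit 'p', reset
Bit 18: prefix='0' (no match yet)
Bit 19: prefix='00' -> emit 'h', reset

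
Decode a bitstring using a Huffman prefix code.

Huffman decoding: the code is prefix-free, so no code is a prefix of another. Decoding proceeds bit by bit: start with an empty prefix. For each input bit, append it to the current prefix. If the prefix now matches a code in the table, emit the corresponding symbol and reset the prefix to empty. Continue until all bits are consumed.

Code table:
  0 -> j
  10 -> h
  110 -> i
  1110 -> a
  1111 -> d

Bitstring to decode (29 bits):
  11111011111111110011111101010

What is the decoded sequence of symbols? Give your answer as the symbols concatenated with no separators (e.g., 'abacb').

Bit 0: prefix='1' (no match yet)
Bit 1: prefix='11' (no match yet)
Bit 2: prefix='111' (no match yet)
Bit 3: prefix='1111' -> emit 'd', reset
Bit 4: prefix='1' (no match yet)
Bit 5: prefix='10' -> emit 'h', reset
Bit 6: prefix='1' (no match yet)
Bit 7: prefix='11' (no match yet)
Bit 8: prefix='111' (no match yet)
Bit 9: prefix='1111' -> emit 'd', reset
Bit 10: prefix='1' (no match yet)
Bit 11: prefix='11' (no match yet)
Bit 12: prefix='111' (no match yet)
Bit 13: prefix='1111' -> emit 'd', reset
Bit 14: prefix='1' (no match yet)
Bit 15: prefix='11' (no match yet)
Bit 16: prefix='110' -> emit 'i', reset
Bit 17: prefix='0' -> emit 'j', reset
Bit 18: prefix='1' (no match yet)
Bit 19: prefix='11' (no match yet)
Bit 20: prefix='111' (no match yet)
Bit 21: prefix='1111' -> emit 'd', reset
Bit 22: prefix='1' (no match yet)
Bit 23: prefix='11' (no match yet)
Bit 24: prefix='110' -> emit 'i', reset
Bit 25: prefix='1' (no match yet)
Bit 26: prefix='10' -> emit 'h', reset
Bit 27: prefix='1' (no match yet)
Bit 28: prefix='10' -> emit 'h', reset

Answer: dhddijdihh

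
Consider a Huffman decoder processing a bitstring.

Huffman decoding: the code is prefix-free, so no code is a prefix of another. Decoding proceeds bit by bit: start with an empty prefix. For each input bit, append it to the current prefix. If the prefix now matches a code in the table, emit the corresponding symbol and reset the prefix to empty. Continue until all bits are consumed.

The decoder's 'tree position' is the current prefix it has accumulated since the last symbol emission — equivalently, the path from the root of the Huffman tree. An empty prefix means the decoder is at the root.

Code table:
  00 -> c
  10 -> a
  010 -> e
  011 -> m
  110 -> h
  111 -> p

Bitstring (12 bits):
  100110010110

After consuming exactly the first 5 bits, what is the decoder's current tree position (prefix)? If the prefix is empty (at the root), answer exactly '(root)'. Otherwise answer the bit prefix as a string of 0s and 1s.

Bit 0: prefix='1' (no match yet)
Bit 1: prefix='10' -> emit 'a', reset
Bit 2: prefix='0' (no match yet)
Bit 3: prefix='01' (no match yet)
Bit 4: prefix='011' -> emit 'm', reset

Answer: (root)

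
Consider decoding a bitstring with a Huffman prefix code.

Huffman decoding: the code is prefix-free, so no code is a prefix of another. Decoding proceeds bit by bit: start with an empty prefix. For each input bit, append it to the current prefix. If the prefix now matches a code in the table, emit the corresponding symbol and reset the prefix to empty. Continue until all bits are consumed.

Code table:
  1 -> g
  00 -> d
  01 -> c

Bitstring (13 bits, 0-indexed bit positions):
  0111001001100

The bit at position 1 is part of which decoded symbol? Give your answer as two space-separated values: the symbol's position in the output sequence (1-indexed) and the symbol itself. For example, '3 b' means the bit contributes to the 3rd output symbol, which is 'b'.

Answer: 1 c

Derivation:
Bit 0: prefix='0' (no match yet)
Bit 1: prefix='01' -> emit 'c', reset
Bit 2: prefix='1' -> emit 'g', reset
Bit 3: prefix='1' -> emit 'g', reset
Bit 4: prefix='0' (no match yet)
Bit 5: prefix='00' -> emit 'd', reset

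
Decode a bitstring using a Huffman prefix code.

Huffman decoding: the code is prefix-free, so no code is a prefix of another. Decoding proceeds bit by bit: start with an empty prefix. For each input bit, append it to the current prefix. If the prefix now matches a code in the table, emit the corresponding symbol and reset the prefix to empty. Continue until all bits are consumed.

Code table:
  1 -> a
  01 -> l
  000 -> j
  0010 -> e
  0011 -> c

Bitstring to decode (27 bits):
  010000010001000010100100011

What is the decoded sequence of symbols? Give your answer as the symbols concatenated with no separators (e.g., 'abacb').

Answer: ljeejalec

Derivation:
Bit 0: prefix='0' (no match yet)
Bit 1: prefix='01' -> emit 'l', reset
Bit 2: prefix='0' (no match yet)
Bit 3: prefix='00' (no match yet)
Bit 4: prefix='000' -> emit 'j', reset
Bit 5: prefix='0' (no match yet)
Bit 6: prefix='00' (no match yet)
Bit 7: prefix='001' (no match yet)
Bit 8: prefix='0010' -> emit 'e', reset
Bit 9: prefix='0' (no match yet)
Bit 10: prefix='00' (no match yet)
Bit 11: prefix='001' (no match yet)
Bit 12: prefix='0010' -> emit 'e', reset
Bit 13: prefix='0' (no match yet)
Bit 14: prefix='00' (no match yet)
Bit 15: prefix='000' -> emit 'j', reset
Bit 16: prefix='1' -> emit 'a', reset
Bit 17: prefix='0' (no match yet)
Bit 18: prefix='01' -> emit 'l', reset
Bit 19: prefix='0' (no match yet)
Bit 20: prefix='00' (no match yet)
Bit 21: prefix='001' (no match yet)
Bit 22: prefix='0010' -> emit 'e', reset
Bit 23: prefix='0' (no match yet)
Bit 24: prefix='00' (no match yet)
Bit 25: prefix='001' (no match yet)
Bit 26: prefix='0011' -> emit 'c', reset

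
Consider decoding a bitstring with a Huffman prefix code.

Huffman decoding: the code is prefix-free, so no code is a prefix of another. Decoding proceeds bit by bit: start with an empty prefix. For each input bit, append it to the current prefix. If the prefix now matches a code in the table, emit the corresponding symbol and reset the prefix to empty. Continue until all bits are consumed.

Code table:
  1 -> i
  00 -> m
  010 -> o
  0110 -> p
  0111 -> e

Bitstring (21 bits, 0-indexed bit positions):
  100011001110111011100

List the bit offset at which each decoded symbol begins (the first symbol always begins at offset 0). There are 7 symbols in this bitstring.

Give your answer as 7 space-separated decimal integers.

Bit 0: prefix='1' -> emit 'i', reset
Bit 1: prefix='0' (no match yet)
Bit 2: prefix='00' -> emit 'm', reset
Bit 3: prefix='0' (no match yet)
Bit 4: prefix='01' (no match yet)
Bit 5: prefix='011' (no match yet)
Bit 6: prefix='0110' -> emit 'p', reset
Bit 7: prefix='0' (no match yet)
Bit 8: prefix='01' (no match yet)
Bit 9: prefix='011' (no match yet)
Bit 10: prefix='0111' -> emit 'e', reset
Bit 11: prefix='0' (no match yet)
Bit 12: prefix='01' (no match yet)
Bit 13: prefix='011' (no match yet)
Bit 14: prefix='0111' -> emit 'e', reset
Bit 15: prefix='0' (no match yet)
Bit 16: prefix='01' (no match yet)
Bit 17: prefix='011' (no match yet)
Bit 18: prefix='0111' -> emit 'e', reset
Bit 19: prefix='0' (no match yet)
Bit 20: prefix='00' -> emit 'm', reset

Answer: 0 1 3 7 11 15 19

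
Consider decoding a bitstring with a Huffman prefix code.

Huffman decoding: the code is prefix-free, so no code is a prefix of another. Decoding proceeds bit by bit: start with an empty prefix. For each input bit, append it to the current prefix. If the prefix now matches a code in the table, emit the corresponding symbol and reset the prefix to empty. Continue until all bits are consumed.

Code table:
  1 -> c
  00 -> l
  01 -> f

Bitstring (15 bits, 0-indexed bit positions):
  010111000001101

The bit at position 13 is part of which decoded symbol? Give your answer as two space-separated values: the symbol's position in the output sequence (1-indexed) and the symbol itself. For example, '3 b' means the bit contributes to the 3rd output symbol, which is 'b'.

Answer: 9 f

Derivation:
Bit 0: prefix='0' (no match yet)
Bit 1: prefix='01' -> emit 'f', reset
Bit 2: prefix='0' (no match yet)
Bit 3: prefix='01' -> emit 'f', reset
Bit 4: prefix='1' -> emit 'c', reset
Bit 5: prefix='1' -> emit 'c', reset
Bit 6: prefix='0' (no match yet)
Bit 7: prefix='00' -> emit 'l', reset
Bit 8: prefix='0' (no match yet)
Bit 9: prefix='00' -> emit 'l', reset
Bit 10: prefix='0' (no match yet)
Bit 11: prefix='01' -> emit 'f', reset
Bit 12: prefix='1' -> emit 'c', reset
Bit 13: prefix='0' (no match yet)
Bit 14: prefix='01' -> emit 'f', reset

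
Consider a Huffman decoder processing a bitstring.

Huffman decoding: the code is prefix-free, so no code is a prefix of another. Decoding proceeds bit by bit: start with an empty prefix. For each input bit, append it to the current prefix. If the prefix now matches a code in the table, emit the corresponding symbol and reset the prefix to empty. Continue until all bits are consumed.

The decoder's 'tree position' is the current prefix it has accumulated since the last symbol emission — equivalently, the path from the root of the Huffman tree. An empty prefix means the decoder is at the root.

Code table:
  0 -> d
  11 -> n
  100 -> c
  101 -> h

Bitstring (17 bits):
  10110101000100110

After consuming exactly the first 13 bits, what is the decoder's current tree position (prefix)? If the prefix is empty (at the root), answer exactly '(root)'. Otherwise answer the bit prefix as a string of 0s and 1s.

Bit 0: prefix='1' (no match yet)
Bit 1: prefix='10' (no match yet)
Bit 2: prefix='101' -> emit 'h', reset
Bit 3: prefix='1' (no match yet)
Bit 4: prefix='10' (no match yet)
Bit 5: prefix='101' -> emit 'h', reset
Bit 6: prefix='0' -> emit 'd', reset
Bit 7: prefix='1' (no match yet)
Bit 8: prefix='10' (no match yet)
Bit 9: prefix='100' -> emit 'c', reset
Bit 10: prefix='0' -> emit 'd', reset
Bit 11: prefix='1' (no match yet)
Bit 12: prefix='10' (no match yet)

Answer: 10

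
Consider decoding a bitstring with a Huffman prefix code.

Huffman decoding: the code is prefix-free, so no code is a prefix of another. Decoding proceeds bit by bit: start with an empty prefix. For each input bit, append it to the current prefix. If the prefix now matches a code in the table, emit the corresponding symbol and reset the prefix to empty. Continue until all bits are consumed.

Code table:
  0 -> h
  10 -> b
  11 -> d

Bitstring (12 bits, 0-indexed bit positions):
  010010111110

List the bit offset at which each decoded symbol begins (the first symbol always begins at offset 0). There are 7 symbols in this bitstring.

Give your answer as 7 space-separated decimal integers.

Answer: 0 1 3 4 6 8 10

Derivation:
Bit 0: prefix='0' -> emit 'h', reset
Bit 1: prefix='1' (no match yet)
Bit 2: prefix='10' -> emit 'b', reset
Bit 3: prefix='0' -> emit 'h', reset
Bit 4: prefix='1' (no match yet)
Bit 5: prefix='10' -> emit 'b', reset
Bit 6: prefix='1' (no match yet)
Bit 7: prefix='11' -> emit 'd', reset
Bit 8: prefix='1' (no match yet)
Bit 9: prefix='11' -> emit 'd', reset
Bit 10: prefix='1' (no match yet)
Bit 11: prefix='10' -> emit 'b', reset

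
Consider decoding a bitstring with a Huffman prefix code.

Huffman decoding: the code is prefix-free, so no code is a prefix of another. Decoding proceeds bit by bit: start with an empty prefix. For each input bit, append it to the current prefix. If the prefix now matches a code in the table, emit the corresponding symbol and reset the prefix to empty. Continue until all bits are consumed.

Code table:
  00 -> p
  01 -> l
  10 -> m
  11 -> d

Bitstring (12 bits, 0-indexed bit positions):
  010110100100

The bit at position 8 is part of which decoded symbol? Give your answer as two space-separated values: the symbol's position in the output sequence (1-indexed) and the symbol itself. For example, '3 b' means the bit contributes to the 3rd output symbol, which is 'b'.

Answer: 5 l

Derivation:
Bit 0: prefix='0' (no match yet)
Bit 1: prefix='01' -> emit 'l', reset
Bit 2: prefix='0' (no match yet)
Bit 3: prefix='01' -> emit 'l', reset
Bit 4: prefix='1' (no match yet)
Bit 5: prefix='10' -> emit 'm', reset
Bit 6: prefix='1' (no match yet)
Bit 7: prefix='10' -> emit 'm', reset
Bit 8: prefix='0' (no match yet)
Bit 9: prefix='01' -> emit 'l', reset
Bit 10: prefix='0' (no match yet)
Bit 11: prefix='00' -> emit 'p', reset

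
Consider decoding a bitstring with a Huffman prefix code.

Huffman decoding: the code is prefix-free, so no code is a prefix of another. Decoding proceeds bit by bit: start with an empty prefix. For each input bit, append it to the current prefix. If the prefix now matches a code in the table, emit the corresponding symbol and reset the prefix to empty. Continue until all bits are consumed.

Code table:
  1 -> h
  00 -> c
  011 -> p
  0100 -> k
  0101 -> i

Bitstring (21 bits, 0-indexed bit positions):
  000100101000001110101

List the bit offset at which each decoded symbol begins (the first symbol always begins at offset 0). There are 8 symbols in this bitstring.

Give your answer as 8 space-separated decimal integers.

Bit 0: prefix='0' (no match yet)
Bit 1: prefix='00' -> emit 'c', reset
Bit 2: prefix='0' (no match yet)
Bit 3: prefix='01' (no match yet)
Bit 4: prefix='010' (no match yet)
Bit 5: prefix='0100' -> emit 'k', reset
Bit 6: prefix='1' -> emit 'h', reset
Bit 7: prefix='0' (no match yet)
Bit 8: prefix='01' (no match yet)
Bit 9: prefix='010' (no match yet)
Bit 10: prefix='0100' -> emit 'k', reset
Bit 11: prefix='0' (no match yet)
Bit 12: prefix='00' -> emit 'c', reset
Bit 13: prefix='0' (no match yet)
Bit 14: prefix='01' (no match yet)
Bit 15: prefix='011' -> emit 'p', reset
Bit 16: prefix='1' -> emit 'h', reset
Bit 17: prefix='0' (no match yet)
Bit 18: prefix='01' (no match yet)
Bit 19: prefix='010' (no match yet)
Bit 20: prefix='0101' -> emit 'i', reset

Answer: 0 2 6 7 11 13 16 17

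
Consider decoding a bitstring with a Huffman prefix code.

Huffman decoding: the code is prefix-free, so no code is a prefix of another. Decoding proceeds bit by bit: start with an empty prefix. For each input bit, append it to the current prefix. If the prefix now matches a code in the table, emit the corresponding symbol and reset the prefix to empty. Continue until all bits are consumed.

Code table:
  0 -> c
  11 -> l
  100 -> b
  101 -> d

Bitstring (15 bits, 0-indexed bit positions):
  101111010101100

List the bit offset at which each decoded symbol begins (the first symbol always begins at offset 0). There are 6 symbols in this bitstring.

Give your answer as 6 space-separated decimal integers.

Bit 0: prefix='1' (no match yet)
Bit 1: prefix='10' (no match yet)
Bit 2: prefix='101' -> emit 'd', reset
Bit 3: prefix='1' (no match yet)
Bit 4: prefix='11' -> emit 'l', reset
Bit 5: prefix='1' (no match yet)
Bit 6: prefix='10' (no match yet)
Bit 7: prefix='101' -> emit 'd', reset
Bit 8: prefix='0' -> emit 'c', reset
Bit 9: prefix='1' (no match yet)
Bit 10: prefix='10' (no match yet)
Bit 11: prefix='101' -> emit 'd', reset
Bit 12: prefix='1' (no match yet)
Bit 13: prefix='10' (no match yet)
Bit 14: prefix='100' -> emit 'b', reset

Answer: 0 3 5 8 9 12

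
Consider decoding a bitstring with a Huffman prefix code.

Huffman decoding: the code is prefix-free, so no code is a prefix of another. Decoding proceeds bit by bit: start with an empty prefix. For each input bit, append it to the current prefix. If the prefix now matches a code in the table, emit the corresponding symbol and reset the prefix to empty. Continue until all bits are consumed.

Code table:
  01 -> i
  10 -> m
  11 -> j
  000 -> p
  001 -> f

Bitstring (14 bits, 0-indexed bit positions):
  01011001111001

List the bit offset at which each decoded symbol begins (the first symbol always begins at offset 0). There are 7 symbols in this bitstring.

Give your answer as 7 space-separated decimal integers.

Bit 0: prefix='0' (no match yet)
Bit 1: prefix='01' -> emit 'i', reset
Bit 2: prefix='0' (no match yet)
Bit 3: prefix='01' -> emit 'i', reset
Bit 4: prefix='1' (no match yet)
Bit 5: prefix='10' -> emit 'm', reset
Bit 6: prefix='0' (no match yet)
Bit 7: prefix='01' -> emit 'i', reset
Bit 8: prefix='1' (no match yet)
Bit 9: prefix='11' -> emit 'j', reset
Bit 10: prefix='1' (no match yet)
Bit 11: prefix='10' -> emit 'm', reset
Bit 12: prefix='0' (no match yet)
Bit 13: prefix='01' -> emit 'i', reset

Answer: 0 2 4 6 8 10 12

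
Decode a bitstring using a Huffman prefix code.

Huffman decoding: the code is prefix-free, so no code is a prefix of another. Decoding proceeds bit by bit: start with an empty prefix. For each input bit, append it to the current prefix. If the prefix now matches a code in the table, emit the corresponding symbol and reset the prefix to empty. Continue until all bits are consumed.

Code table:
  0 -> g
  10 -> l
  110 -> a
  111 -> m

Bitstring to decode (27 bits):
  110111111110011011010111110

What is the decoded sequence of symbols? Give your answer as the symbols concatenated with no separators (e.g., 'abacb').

Bit 0: prefix='1' (no match yet)
Bit 1: prefix='11' (no match yet)
Bit 2: prefix='110' -> emit 'a', reset
Bit 3: prefix='1' (no match yet)
Bit 4: prefix='11' (no match yet)
Bit 5: prefix='111' -> emit 'm', reset
Bit 6: prefix='1' (no match yet)
Bit 7: prefix='11' (no match yet)
Bit 8: prefix='111' -> emit 'm', reset
Bit 9: prefix='1' (no match yet)
Bit 10: prefix='11' (no match yet)
Bit 11: prefix='110' -> emit 'a', reset
Bit 12: prefix='0' -> emit 'g', reset
Bit 13: prefix='1' (no match yet)
Bit 14: prefix='11' (no match yet)
Bit 15: prefix='110' -> emit 'a', reset
Bit 16: prefix='1' (no match yet)
Bit 17: prefix='11' (no match yet)
Bit 18: prefix='110' -> emit 'a', reset
Bit 19: prefix='1' (no match yet)
Bit 20: prefix='10' -> emit 'l', reset
Bit 21: prefix='1' (no match yet)
Bit 22: prefix='11' (no match yet)
Bit 23: prefix='111' -> emit 'm', reset
Bit 24: prefix='1' (no match yet)
Bit 25: prefix='11' (no match yet)
Bit 26: prefix='110' -> emit 'a', reset

Answer: ammagaalma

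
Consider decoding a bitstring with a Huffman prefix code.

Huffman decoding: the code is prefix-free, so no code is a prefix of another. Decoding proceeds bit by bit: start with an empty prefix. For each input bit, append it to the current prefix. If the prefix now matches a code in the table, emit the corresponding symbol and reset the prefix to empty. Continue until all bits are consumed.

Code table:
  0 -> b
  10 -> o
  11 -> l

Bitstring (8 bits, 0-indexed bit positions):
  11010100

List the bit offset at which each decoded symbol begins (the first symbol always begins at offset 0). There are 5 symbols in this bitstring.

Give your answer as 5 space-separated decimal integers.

Bit 0: prefix='1' (no match yet)
Bit 1: prefix='11' -> emit 'l', reset
Bit 2: prefix='0' -> emit 'b', reset
Bit 3: prefix='1' (no match yet)
Bit 4: prefix='10' -> emit 'o', reset
Bit 5: prefix='1' (no match yet)
Bit 6: prefix='10' -> emit 'o', reset
Bit 7: prefix='0' -> emit 'b', reset

Answer: 0 2 3 5 7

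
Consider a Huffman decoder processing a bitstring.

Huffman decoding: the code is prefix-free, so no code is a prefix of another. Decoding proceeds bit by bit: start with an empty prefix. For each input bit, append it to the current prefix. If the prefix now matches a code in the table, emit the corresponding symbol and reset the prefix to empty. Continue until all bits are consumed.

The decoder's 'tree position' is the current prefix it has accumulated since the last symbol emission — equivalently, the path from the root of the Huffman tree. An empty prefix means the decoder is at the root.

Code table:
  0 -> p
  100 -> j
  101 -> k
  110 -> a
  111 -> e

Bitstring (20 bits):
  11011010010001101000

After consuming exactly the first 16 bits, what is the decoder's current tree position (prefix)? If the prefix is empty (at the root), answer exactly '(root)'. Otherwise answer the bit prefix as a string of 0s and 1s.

Bit 0: prefix='1' (no match yet)
Bit 1: prefix='11' (no match yet)
Bit 2: prefix='110' -> emit 'a', reset
Bit 3: prefix='1' (no match yet)
Bit 4: prefix='11' (no match yet)
Bit 5: prefix='110' -> emit 'a', reset
Bit 6: prefix='1' (no match yet)
Bit 7: prefix='10' (no match yet)
Bit 8: prefix='100' -> emit 'j', reset
Bit 9: prefix='1' (no match yet)
Bit 10: prefix='10' (no match yet)
Bit 11: prefix='100' -> emit 'j', reset
Bit 12: prefix='0' -> emit 'p', reset
Bit 13: prefix='1' (no match yet)
Bit 14: prefix='11' (no match yet)
Bit 15: prefix='110' -> emit 'a', reset

Answer: (root)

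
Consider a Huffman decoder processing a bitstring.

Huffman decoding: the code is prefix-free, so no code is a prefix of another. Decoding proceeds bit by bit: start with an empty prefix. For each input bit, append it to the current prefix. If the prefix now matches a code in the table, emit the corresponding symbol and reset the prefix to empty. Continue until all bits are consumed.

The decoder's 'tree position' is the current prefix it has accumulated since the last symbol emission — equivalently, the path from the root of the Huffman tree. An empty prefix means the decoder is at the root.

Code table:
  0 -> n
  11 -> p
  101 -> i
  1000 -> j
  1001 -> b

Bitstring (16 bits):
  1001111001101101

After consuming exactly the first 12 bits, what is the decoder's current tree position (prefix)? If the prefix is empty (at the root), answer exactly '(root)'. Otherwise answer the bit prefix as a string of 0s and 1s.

Answer: 10

Derivation:
Bit 0: prefix='1' (no match yet)
Bit 1: prefix='10' (no match yet)
Bit 2: prefix='100' (no match yet)
Bit 3: prefix='1001' -> emit 'b', reset
Bit 4: prefix='1' (no match yet)
Bit 5: prefix='11' -> emit 'p', reset
Bit 6: prefix='1' (no match yet)
Bit 7: prefix='10' (no match yet)
Bit 8: prefix='100' (no match yet)
Bit 9: prefix='1001' -> emit 'b', reset
Bit 10: prefix='1' (no match yet)
Bit 11: prefix='10' (no match yet)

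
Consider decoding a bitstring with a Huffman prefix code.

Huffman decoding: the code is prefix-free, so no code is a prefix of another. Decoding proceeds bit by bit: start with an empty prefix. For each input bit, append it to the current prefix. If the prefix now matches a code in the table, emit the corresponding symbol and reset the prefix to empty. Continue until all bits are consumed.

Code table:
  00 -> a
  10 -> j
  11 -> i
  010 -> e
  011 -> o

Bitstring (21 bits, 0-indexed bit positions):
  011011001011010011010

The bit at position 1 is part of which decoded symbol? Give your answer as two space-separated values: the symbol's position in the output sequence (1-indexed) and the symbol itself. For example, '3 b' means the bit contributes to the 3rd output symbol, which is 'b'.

Bit 0: prefix='0' (no match yet)
Bit 1: prefix='01' (no match yet)
Bit 2: prefix='011' -> emit 'o', reset
Bit 3: prefix='0' (no match yet)
Bit 4: prefix='01' (no match yet)
Bit 5: prefix='011' -> emit 'o', reset

Answer: 1 o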